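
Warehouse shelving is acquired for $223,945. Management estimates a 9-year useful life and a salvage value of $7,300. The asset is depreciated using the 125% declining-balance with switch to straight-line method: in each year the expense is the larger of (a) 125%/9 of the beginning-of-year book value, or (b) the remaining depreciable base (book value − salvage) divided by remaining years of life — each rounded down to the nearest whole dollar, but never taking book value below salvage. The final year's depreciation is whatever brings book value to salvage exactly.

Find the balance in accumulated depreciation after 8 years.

$194,029

Depreciable base = $223,945 − $7,300 = $216,645.
Year 1: DB = ⌊$223,945 × 125%/9⌋ = $31,103; SL = ⌊$216,645/9⌋ = $24,071 → take DB $31,103. Book value $192,842.
Year 2: DB = ⌊$192,842 × 125%/9⌋ = $26,783; SL = ⌊$185,542/8⌋ = $23,192 → take DB $26,783. Book value $166,059.
Year 3: DB = ⌊$166,059 × 125%/9⌋ = $23,063; SL = ⌊$158,759/7⌋ = $22,679 → take DB $23,063. Book value $142,996.
Year 4: DB = ⌊$142,996 × 125%/9⌋ = $19,860; SL = ⌊$135,696/6⌋ = $22,616 → take SL $22,616. Book value $120,380.
Year 5: DB = ⌊$120,380 × 125%/9⌋ = $16,719; SL = ⌊$113,080/5⌋ = $22,616 → take SL $22,616. Book value $97,764.
Year 6: DB = ⌊$97,764 × 125%/9⌋ = $13,578; SL = ⌊$90,464/4⌋ = $22,616 → take SL $22,616. Book value $75,148.
Year 7: DB = ⌊$75,148 × 125%/9⌋ = $10,437; SL = ⌊$67,848/3⌋ = $22,616 → take SL $22,616. Book value $52,532.
Year 8: DB = ⌊$52,532 × 125%/9⌋ = $7,296; SL = ⌊$45,232/2⌋ = $22,616 → take SL $22,616. Book value $29,916.
Accumulated through year 8 = $223,945 − $29,916 = $194,029.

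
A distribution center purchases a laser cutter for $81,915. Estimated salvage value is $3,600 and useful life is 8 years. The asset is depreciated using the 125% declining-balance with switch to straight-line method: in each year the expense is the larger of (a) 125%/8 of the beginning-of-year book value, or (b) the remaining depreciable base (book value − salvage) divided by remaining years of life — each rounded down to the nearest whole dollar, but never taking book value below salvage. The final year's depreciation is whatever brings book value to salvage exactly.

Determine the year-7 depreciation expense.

$9,120

Depreciable base = $81,915 − $3,600 = $78,315.
Year 1: DB = ⌊$81,915 × 125%/8⌋ = $12,799; SL = ⌊$78,315/8⌋ = $9,789 → take DB $12,799. Book value $69,116.
Year 2: DB = ⌊$69,116 × 125%/8⌋ = $10,799; SL = ⌊$65,516/7⌋ = $9,359 → take DB $10,799. Book value $58,317.
Year 3: DB = ⌊$58,317 × 125%/8⌋ = $9,112; SL = ⌊$54,717/6⌋ = $9,119 → take SL $9,119. Book value $49,198.
Year 4: DB = ⌊$49,198 × 125%/8⌋ = $7,687; SL = ⌊$45,598/5⌋ = $9,119 → take SL $9,119. Book value $40,079.
Year 5: DB = ⌊$40,079 × 125%/8⌋ = $6,262; SL = ⌊$36,479/4⌋ = $9,119 → take SL $9,119. Book value $30,960.
Year 6: DB = ⌊$30,960 × 125%/8⌋ = $4,837; SL = ⌊$27,360/3⌋ = $9,120 → take SL $9,120. Book value $21,840.
Year 7: DB = ⌊$21,840 × 125%/8⌋ = $3,412; SL = ⌊$18,240/2⌋ = $9,120 → take SL $9,120. Book value $12,720.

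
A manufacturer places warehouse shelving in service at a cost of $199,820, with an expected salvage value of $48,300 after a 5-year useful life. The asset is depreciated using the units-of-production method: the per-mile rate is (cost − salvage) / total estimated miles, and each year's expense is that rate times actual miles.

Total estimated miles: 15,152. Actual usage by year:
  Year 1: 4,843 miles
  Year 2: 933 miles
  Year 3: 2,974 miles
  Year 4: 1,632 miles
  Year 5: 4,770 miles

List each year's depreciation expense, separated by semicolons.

$48,430; $9,330; $29,740; $16,320; $47,700

Depreciable base = $199,820 − $48,300 = $151,520.
Rate = $151,520 / 15,152 miles = $10 per mile.
Year 1: 4,843 × $10 = $48,430. Book value $151,390.
Year 2: 933 × $10 = $9,330. Book value $142,060.
Year 3: 2,974 × $10 = $29,740. Book value $112,320.
Year 4: 1,632 × $10 = $16,320. Book value $96,000.
Year 5: 4,770 × $10 = $47,700. Book value $48,300.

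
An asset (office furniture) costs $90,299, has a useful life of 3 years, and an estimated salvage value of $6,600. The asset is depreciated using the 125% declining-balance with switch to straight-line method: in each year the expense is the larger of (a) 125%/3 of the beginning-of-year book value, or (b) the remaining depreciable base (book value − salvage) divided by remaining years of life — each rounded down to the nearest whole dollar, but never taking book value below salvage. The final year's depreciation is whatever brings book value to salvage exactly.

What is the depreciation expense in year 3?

Depreciable base = $90,299 − $6,600 = $83,699.
Year 1: DB = ⌊$90,299 × 125%/3⌋ = $37,624; SL = ⌊$83,699/3⌋ = $27,899 → take DB $37,624. Book value $52,675.
Year 2: DB = ⌊$52,675 × 125%/3⌋ = $21,947; SL = ⌊$46,075/2⌋ = $23,037 → take SL $23,037. Book value $29,638.
Year 3 (final): $29,638 − $6,600 = $23,038. Book value $6,600.

$23,038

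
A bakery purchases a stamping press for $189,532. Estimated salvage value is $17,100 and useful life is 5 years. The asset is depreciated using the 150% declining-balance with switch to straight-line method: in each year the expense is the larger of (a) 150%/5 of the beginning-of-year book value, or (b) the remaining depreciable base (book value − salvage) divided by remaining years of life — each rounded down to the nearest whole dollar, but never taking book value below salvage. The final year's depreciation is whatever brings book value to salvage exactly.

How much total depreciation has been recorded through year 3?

Depreciable base = $189,532 − $17,100 = $172,432.
Year 1: DB = ⌊$189,532 × 150%/5⌋ = $56,859; SL = ⌊$172,432/5⌋ = $34,486 → take DB $56,859. Book value $132,673.
Year 2: DB = ⌊$132,673 × 150%/5⌋ = $39,801; SL = ⌊$115,573/4⌋ = $28,893 → take DB $39,801. Book value $92,872.
Year 3: DB = ⌊$92,872 × 150%/5⌋ = $27,861; SL = ⌊$75,772/3⌋ = $25,257 → take DB $27,861. Book value $65,011.
Accumulated through year 3 = $189,532 − $65,011 = $124,521.

$124,521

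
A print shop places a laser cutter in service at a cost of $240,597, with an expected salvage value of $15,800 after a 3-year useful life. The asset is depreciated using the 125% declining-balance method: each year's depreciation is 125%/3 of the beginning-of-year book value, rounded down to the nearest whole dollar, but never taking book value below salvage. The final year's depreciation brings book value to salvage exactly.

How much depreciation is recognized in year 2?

Depreciable base = $240,597 − $15,800 = $224,797.
Year 1: ⌊$240,597 × 125%/3⌋ = $100,248. Book value $140,349.
Year 2: ⌊$140,349 × 125%/3⌋ = $58,478. Book value $81,871.

$58,478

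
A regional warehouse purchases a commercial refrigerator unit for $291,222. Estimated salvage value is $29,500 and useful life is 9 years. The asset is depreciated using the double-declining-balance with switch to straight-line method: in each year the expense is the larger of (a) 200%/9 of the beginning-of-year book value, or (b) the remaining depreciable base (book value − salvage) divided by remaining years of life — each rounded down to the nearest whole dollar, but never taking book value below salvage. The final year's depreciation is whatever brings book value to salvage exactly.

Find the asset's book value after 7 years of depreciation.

Depreciable base = $291,222 − $29,500 = $261,722.
Year 1: DB = ⌊$291,222 × 200%/9⌋ = $64,716; SL = ⌊$261,722/9⌋ = $29,080 → take DB $64,716. Book value $226,506.
Year 2: DB = ⌊$226,506 × 200%/9⌋ = $50,334; SL = ⌊$197,006/8⌋ = $24,625 → take DB $50,334. Book value $176,172.
Year 3: DB = ⌊$176,172 × 200%/9⌋ = $39,149; SL = ⌊$146,672/7⌋ = $20,953 → take DB $39,149. Book value $137,023.
Year 4: DB = ⌊$137,023 × 200%/9⌋ = $30,449; SL = ⌊$107,523/6⌋ = $17,920 → take DB $30,449. Book value $106,574.
Year 5: DB = ⌊$106,574 × 200%/9⌋ = $23,683; SL = ⌊$77,074/5⌋ = $15,414 → take DB $23,683. Book value $82,891.
Year 6: DB = ⌊$82,891 × 200%/9⌋ = $18,420; SL = ⌊$53,391/4⌋ = $13,347 → take DB $18,420. Book value $64,471.
Year 7: DB = ⌊$64,471 × 200%/9⌋ = $14,326; SL = ⌊$34,971/3⌋ = $11,657 → take DB $14,326. Book value $50,145.

$50,145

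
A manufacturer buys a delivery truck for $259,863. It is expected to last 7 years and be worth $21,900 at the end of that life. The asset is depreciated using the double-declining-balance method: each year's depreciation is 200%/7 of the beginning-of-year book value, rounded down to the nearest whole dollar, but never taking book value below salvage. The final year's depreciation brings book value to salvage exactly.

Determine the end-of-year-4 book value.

Depreciable base = $259,863 − $21,900 = $237,963.
Year 1: ⌊$259,863 × 200%/7⌋ = $74,246. Book value $185,617.
Year 2: ⌊$185,617 × 200%/7⌋ = $53,033. Book value $132,584.
Year 3: ⌊$132,584 × 200%/7⌋ = $37,881. Book value $94,703.
Year 4: ⌊$94,703 × 200%/7⌋ = $27,058. Book value $67,645.

$67,645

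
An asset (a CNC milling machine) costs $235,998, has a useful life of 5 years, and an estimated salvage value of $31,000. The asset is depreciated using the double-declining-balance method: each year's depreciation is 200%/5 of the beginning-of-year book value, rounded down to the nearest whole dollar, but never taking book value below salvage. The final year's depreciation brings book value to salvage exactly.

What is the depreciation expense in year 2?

Depreciable base = $235,998 − $31,000 = $204,998.
Year 1: ⌊$235,998 × 200%/5⌋ = $94,399. Book value $141,599.
Year 2: ⌊$141,599 × 200%/5⌋ = $56,639. Book value $84,960.

$56,639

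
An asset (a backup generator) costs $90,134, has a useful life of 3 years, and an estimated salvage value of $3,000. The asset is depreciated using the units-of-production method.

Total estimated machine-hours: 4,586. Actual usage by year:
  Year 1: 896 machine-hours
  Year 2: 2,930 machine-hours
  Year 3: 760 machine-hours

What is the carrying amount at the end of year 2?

Depreciable base = $90,134 − $3,000 = $87,134.
Rate = $87,134 / 4,586 machine-hours = $19 per machine-hour.
Year 1: 896 × $19 = $17,024. Book value $73,110.
Year 2: 2,930 × $19 = $55,670. Book value $17,440.

$17,440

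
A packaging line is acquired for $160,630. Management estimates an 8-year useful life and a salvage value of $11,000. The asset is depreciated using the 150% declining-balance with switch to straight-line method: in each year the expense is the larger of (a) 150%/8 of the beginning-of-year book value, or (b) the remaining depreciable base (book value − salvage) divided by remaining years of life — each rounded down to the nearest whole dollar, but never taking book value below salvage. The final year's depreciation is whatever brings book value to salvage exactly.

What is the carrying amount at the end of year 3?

Depreciable base = $160,630 − $11,000 = $149,630.
Year 1: DB = ⌊$160,630 × 150%/8⌋ = $30,118; SL = ⌊$149,630/8⌋ = $18,703 → take DB $30,118. Book value $130,512.
Year 2: DB = ⌊$130,512 × 150%/8⌋ = $24,471; SL = ⌊$119,512/7⌋ = $17,073 → take DB $24,471. Book value $106,041.
Year 3: DB = ⌊$106,041 × 150%/8⌋ = $19,882; SL = ⌊$95,041/6⌋ = $15,840 → take DB $19,882. Book value $86,159.

$86,159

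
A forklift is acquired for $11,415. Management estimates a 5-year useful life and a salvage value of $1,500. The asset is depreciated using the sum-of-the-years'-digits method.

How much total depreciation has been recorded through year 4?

$9,254

Depreciable base = $11,415 − $1,500 = $9,915.
Sum of the years' digits = 5+4+3+2+1 = 15.
Year 1: $9,915 × 5/15 = $3,305. Book value $8,110.
Year 2: $9,915 × 4/15 = $2,644. Book value $5,466.
Year 3: $9,915 × 3/15 = $1,983. Book value $3,483.
Year 4: $9,915 × 2/15 = $1,322. Book value $2,161.
Accumulated through year 4 = $11,415 − $2,161 = $9,254.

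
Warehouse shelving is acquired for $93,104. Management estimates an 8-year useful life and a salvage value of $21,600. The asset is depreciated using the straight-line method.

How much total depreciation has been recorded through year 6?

$53,628

Depreciable base = $93,104 − $21,600 = $71,504.
Annual expense = $71,504 / 8 = $8,938.
End of year 1: book value $84,166.
End of year 2: book value $75,228.
End of year 3: book value $66,290.
End of year 4: book value $57,352.
End of year 5: book value $48,414.
End of year 6: book value $39,476.
Accumulated through year 6 = $93,104 − $39,476 = $53,628.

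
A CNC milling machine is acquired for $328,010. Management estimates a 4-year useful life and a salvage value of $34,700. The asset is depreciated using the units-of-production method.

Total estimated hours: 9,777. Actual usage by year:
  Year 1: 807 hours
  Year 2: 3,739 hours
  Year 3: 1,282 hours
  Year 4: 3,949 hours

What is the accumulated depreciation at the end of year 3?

$174,840

Depreciable base = $328,010 − $34,700 = $293,310.
Rate = $293,310 / 9,777 hours = $30 per hour.
Year 1: 807 × $30 = $24,210. Book value $303,800.
Year 2: 3,739 × $30 = $112,170. Book value $191,630.
Year 3: 1,282 × $30 = $38,460. Book value $153,170.
Accumulated through year 3 = $328,010 − $153,170 = $174,840.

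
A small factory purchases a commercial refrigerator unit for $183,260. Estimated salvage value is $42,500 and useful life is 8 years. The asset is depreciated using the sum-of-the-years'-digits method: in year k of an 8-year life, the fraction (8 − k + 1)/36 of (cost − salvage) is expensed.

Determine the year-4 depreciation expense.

Depreciable base = $183,260 − $42,500 = $140,760.
Sum of the years' digits = 8+7+6+5+4+3+2+1 = 36.
Year 1: $140,760 × 8/36 = $31,280. Book value $151,980.
Year 2: $140,760 × 7/36 = $27,370. Book value $124,610.
Year 3: $140,760 × 6/36 = $23,460. Book value $101,150.
Year 4: $140,760 × 5/36 = $19,550. Book value $81,600.

$19,550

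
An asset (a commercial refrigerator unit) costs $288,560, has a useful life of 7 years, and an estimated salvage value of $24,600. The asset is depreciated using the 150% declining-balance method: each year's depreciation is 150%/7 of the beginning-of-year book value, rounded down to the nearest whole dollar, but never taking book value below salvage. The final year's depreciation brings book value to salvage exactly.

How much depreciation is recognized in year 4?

$29,993

Depreciable base = $288,560 − $24,600 = $263,960.
Year 1: ⌊$288,560 × 150%/7⌋ = $61,834. Book value $226,726.
Year 2: ⌊$226,726 × 150%/7⌋ = $48,584. Book value $178,142.
Year 3: ⌊$178,142 × 150%/7⌋ = $38,173. Book value $139,969.
Year 4: ⌊$139,969 × 150%/7⌋ = $29,993. Book value $109,976.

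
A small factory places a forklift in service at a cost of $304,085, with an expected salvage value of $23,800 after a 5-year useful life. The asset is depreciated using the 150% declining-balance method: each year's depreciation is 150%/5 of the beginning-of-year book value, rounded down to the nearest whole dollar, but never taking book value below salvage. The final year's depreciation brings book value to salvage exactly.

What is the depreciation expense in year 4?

$31,290

Depreciable base = $304,085 − $23,800 = $280,285.
Year 1: ⌊$304,085 × 150%/5⌋ = $91,225. Book value $212,860.
Year 2: ⌊$212,860 × 150%/5⌋ = $63,858. Book value $149,002.
Year 3: ⌊$149,002 × 150%/5⌋ = $44,700. Book value $104,302.
Year 4: ⌊$104,302 × 150%/5⌋ = $31,290. Book value $73,012.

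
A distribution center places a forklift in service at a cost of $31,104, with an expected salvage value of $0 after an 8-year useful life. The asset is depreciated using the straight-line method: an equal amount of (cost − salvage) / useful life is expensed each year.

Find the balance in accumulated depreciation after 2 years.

Depreciable base = $31,104 − $0 = $31,104.
Annual expense = $31,104 / 8 = $3,888.
End of year 1: book value $27,216.
End of year 2: book value $23,328.
Accumulated through year 2 = $31,104 − $23,328 = $7,776.

$7,776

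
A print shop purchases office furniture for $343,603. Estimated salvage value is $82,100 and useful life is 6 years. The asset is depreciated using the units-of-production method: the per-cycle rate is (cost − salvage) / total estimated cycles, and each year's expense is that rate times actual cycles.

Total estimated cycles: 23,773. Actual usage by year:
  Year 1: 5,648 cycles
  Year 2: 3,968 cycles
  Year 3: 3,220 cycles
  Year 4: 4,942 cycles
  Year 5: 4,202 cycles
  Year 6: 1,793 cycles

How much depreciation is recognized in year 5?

$46,222

Depreciable base = $343,603 − $82,100 = $261,503.
Rate = $261,503 / 23,773 cycles = $11 per cycle.
Year 1: 5,648 × $11 = $62,128. Book value $281,475.
Year 2: 3,968 × $11 = $43,648. Book value $237,827.
Year 3: 3,220 × $11 = $35,420. Book value $202,407.
Year 4: 4,942 × $11 = $54,362. Book value $148,045.
Year 5: 4,202 × $11 = $46,222. Book value $101,823.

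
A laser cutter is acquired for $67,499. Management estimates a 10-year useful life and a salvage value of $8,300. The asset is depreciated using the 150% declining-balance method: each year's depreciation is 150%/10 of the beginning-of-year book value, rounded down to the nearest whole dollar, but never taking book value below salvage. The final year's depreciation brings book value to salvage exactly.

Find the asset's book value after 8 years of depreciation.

$18,395

Depreciable base = $67,499 − $8,300 = $59,199.
Year 1: ⌊$67,499 × 150%/10⌋ = $10,124. Book value $57,375.
Year 2: ⌊$57,375 × 150%/10⌋ = $8,606. Book value $48,769.
Year 3: ⌊$48,769 × 150%/10⌋ = $7,315. Book value $41,454.
Year 4: ⌊$41,454 × 150%/10⌋ = $6,218. Book value $35,236.
Year 5: ⌊$35,236 × 150%/10⌋ = $5,285. Book value $29,951.
Year 6: ⌊$29,951 × 150%/10⌋ = $4,492. Book value $25,459.
Year 7: ⌊$25,459 × 150%/10⌋ = $3,818. Book value $21,641.
Year 8: ⌊$21,641 × 150%/10⌋ = $3,246. Book value $18,395.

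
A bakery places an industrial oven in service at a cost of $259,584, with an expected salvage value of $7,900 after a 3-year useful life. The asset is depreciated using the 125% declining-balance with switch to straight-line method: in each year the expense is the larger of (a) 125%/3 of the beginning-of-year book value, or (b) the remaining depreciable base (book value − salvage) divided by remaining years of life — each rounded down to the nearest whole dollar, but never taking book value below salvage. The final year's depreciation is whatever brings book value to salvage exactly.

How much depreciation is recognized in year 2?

Depreciable base = $259,584 − $7,900 = $251,684.
Year 1: DB = ⌊$259,584 × 125%/3⌋ = $108,160; SL = ⌊$251,684/3⌋ = $83,894 → take DB $108,160. Book value $151,424.
Year 2: DB = ⌊$151,424 × 125%/3⌋ = $63,093; SL = ⌊$143,524/2⌋ = $71,762 → take SL $71,762. Book value $79,662.

$71,762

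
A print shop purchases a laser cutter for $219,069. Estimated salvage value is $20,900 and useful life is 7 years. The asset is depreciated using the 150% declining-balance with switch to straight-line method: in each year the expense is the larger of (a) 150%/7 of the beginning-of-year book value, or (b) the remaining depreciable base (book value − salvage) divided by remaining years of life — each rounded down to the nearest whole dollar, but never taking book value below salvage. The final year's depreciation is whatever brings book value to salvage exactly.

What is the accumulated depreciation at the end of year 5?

Depreciable base = $219,069 − $20,900 = $198,169.
Year 1: DB = ⌊$219,069 × 150%/7⌋ = $46,943; SL = ⌊$198,169/7⌋ = $28,309 → take DB $46,943. Book value $172,126.
Year 2: DB = ⌊$172,126 × 150%/7⌋ = $36,884; SL = ⌊$151,226/6⌋ = $25,204 → take DB $36,884. Book value $135,242.
Year 3: DB = ⌊$135,242 × 150%/7⌋ = $28,980; SL = ⌊$114,342/5⌋ = $22,868 → take DB $28,980. Book value $106,262.
Year 4: DB = ⌊$106,262 × 150%/7⌋ = $22,770; SL = ⌊$85,362/4⌋ = $21,340 → take DB $22,770. Book value $83,492.
Year 5: DB = ⌊$83,492 × 150%/7⌋ = $17,891; SL = ⌊$62,592/3⌋ = $20,864 → take SL $20,864. Book value $62,628.
Accumulated through year 5 = $219,069 − $62,628 = $156,441.

$156,441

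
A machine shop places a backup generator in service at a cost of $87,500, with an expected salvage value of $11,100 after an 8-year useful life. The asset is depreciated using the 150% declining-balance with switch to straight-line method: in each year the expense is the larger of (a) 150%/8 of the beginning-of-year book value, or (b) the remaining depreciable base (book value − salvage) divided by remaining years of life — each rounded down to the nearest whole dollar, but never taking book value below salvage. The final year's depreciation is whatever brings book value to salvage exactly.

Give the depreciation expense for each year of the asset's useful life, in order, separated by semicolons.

Depreciable base = $87,500 − $11,100 = $76,400.
Year 1: DB = ⌊$87,500 × 150%/8⌋ = $16,406; SL = ⌊$76,400/8⌋ = $9,550 → take DB $16,406. Book value $71,094.
Year 2: DB = ⌊$71,094 × 150%/8⌋ = $13,330; SL = ⌊$59,994/7⌋ = $8,570 → take DB $13,330. Book value $57,764.
Year 3: DB = ⌊$57,764 × 150%/8⌋ = $10,830; SL = ⌊$46,664/6⌋ = $7,777 → take DB $10,830. Book value $46,934.
Year 4: DB = ⌊$46,934 × 150%/8⌋ = $8,800; SL = ⌊$35,834/5⌋ = $7,166 → take DB $8,800. Book value $38,134.
Year 5: DB = ⌊$38,134 × 150%/8⌋ = $7,150; SL = ⌊$27,034/4⌋ = $6,758 → take DB $7,150. Book value $30,984.
Year 6: DB = ⌊$30,984 × 150%/8⌋ = $5,809; SL = ⌊$19,884/3⌋ = $6,628 → take SL $6,628. Book value $24,356.
Year 7: DB = ⌊$24,356 × 150%/8⌋ = $4,566; SL = ⌊$13,256/2⌋ = $6,628 → take SL $6,628. Book value $17,728.
Year 8 (final): $17,728 − $11,100 = $6,628. Book value $11,100.

$16,406; $13,330; $10,830; $8,800; $7,150; $6,628; $6,628; $6,628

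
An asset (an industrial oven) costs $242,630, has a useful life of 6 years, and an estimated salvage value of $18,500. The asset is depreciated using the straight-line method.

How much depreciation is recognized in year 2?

Depreciable base = $242,630 − $18,500 = $224,130.
Annual expense = $224,130 / 6 = $37,355.

$37,355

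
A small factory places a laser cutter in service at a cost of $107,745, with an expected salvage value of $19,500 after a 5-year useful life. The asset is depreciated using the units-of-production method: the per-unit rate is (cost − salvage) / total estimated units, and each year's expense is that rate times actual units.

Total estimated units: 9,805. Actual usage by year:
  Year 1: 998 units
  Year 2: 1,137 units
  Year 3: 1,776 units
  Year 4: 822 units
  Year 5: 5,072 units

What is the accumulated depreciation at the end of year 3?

$35,199

Depreciable base = $107,745 − $19,500 = $88,245.
Rate = $88,245 / 9,805 units = $9 per unit.
Year 1: 998 × $9 = $8,982. Book value $98,763.
Year 2: 1,137 × $9 = $10,233. Book value $88,530.
Year 3: 1,776 × $9 = $15,984. Book value $72,546.
Accumulated through year 3 = $107,745 − $72,546 = $35,199.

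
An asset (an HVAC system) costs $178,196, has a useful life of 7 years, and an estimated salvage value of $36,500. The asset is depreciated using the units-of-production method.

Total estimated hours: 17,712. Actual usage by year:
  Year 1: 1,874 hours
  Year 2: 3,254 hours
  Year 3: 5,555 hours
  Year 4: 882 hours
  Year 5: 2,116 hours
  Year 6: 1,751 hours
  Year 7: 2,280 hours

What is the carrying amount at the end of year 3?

Depreciable base = $178,196 − $36,500 = $141,696.
Rate = $141,696 / 17,712 hours = $8 per hour.
Year 1: 1,874 × $8 = $14,992. Book value $163,204.
Year 2: 3,254 × $8 = $26,032. Book value $137,172.
Year 3: 5,555 × $8 = $44,440. Book value $92,732.

$92,732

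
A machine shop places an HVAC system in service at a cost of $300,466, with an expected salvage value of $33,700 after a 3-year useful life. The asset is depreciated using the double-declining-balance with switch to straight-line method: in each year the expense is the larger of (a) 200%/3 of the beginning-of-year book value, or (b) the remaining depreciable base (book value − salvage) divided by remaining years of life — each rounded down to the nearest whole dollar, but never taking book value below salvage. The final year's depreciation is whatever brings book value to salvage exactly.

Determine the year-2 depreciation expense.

$66,456

Depreciable base = $300,466 − $33,700 = $266,766.
Year 1: DB = ⌊$300,466 × 200%/3⌋ = $200,310; SL = ⌊$266,766/3⌋ = $88,922 → take DB $200,310. Book value $100,156.
Year 2: DB = ⌊$100,156 × 200%/3⌋ = $66,770; SL = ⌊$66,456/2⌋ = $33,228 → take DB $66,770, capped at $66,456. Book value $33,700.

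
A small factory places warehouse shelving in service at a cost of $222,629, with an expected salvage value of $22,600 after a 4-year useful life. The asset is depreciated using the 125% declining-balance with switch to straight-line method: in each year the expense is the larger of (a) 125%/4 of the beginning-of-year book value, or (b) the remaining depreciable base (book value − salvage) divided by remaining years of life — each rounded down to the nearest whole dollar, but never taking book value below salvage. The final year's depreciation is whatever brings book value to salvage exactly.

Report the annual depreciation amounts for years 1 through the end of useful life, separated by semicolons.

Depreciable base = $222,629 − $22,600 = $200,029.
Year 1: DB = ⌊$222,629 × 125%/4⌋ = $69,571; SL = ⌊$200,029/4⌋ = $50,007 → take DB $69,571. Book value $153,058.
Year 2: DB = ⌊$153,058 × 125%/4⌋ = $47,830; SL = ⌊$130,458/3⌋ = $43,486 → take DB $47,830. Book value $105,228.
Year 3: DB = ⌊$105,228 × 125%/4⌋ = $32,883; SL = ⌊$82,628/2⌋ = $41,314 → take SL $41,314. Book value $63,914.
Year 4 (final): $63,914 − $22,600 = $41,314. Book value $22,600.

$69,571; $47,830; $41,314; $41,314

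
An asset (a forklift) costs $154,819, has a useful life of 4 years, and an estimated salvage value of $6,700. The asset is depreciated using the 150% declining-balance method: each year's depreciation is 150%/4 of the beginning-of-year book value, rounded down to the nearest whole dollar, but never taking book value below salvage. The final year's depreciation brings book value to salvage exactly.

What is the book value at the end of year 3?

$37,799

Depreciable base = $154,819 − $6,700 = $148,119.
Year 1: ⌊$154,819 × 150%/4⌋ = $58,057. Book value $96,762.
Year 2: ⌊$96,762 × 150%/4⌋ = $36,285. Book value $60,477.
Year 3: ⌊$60,477 × 150%/4⌋ = $22,678. Book value $37,799.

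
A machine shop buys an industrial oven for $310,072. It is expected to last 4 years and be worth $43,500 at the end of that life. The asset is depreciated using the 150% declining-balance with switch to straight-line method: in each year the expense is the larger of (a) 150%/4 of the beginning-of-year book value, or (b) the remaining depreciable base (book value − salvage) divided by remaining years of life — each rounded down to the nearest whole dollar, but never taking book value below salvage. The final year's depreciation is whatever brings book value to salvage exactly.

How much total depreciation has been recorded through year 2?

Depreciable base = $310,072 − $43,500 = $266,572.
Year 1: DB = ⌊$310,072 × 150%/4⌋ = $116,277; SL = ⌊$266,572/4⌋ = $66,643 → take DB $116,277. Book value $193,795.
Year 2: DB = ⌊$193,795 × 150%/4⌋ = $72,673; SL = ⌊$150,295/3⌋ = $50,098 → take DB $72,673. Book value $121,122.
Accumulated through year 2 = $310,072 − $121,122 = $188,950.

$188,950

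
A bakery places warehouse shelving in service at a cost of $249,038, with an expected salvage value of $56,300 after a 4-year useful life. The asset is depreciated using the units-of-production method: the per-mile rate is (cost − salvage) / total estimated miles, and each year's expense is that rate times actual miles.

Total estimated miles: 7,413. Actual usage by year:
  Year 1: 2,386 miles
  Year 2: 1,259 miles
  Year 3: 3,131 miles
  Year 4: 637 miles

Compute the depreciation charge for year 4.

Depreciable base = $249,038 − $56,300 = $192,738.
Rate = $192,738 / 7,413 miles = $26 per mile.
Year 1: 2,386 × $26 = $62,036. Book value $187,002.
Year 2: 1,259 × $26 = $32,734. Book value $154,268.
Year 3: 3,131 × $26 = $81,406. Book value $72,862.
Year 4: 637 × $26 = $16,562. Book value $56,300.

$16,562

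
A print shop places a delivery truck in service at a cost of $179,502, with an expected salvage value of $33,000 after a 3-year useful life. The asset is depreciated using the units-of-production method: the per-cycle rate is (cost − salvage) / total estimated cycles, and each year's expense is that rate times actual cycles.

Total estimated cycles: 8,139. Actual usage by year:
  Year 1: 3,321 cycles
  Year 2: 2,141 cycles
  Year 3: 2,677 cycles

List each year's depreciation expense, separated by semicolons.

$59,778; $38,538; $48,186

Depreciable base = $179,502 − $33,000 = $146,502.
Rate = $146,502 / 8,139 cycles = $18 per cycle.
Year 1: 3,321 × $18 = $59,778. Book value $119,724.
Year 2: 2,141 × $18 = $38,538. Book value $81,186.
Year 3: 2,677 × $18 = $48,186. Book value $33,000.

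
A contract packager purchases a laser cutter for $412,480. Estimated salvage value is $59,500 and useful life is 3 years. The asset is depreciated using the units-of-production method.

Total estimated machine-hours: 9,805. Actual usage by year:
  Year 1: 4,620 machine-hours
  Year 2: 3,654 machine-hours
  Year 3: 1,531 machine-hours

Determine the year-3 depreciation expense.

$55,116

Depreciable base = $412,480 − $59,500 = $352,980.
Rate = $352,980 / 9,805 machine-hours = $36 per machine-hour.
Year 1: 4,620 × $36 = $166,320. Book value $246,160.
Year 2: 3,654 × $36 = $131,544. Book value $114,616.
Year 3: 1,531 × $36 = $55,116. Book value $59,500.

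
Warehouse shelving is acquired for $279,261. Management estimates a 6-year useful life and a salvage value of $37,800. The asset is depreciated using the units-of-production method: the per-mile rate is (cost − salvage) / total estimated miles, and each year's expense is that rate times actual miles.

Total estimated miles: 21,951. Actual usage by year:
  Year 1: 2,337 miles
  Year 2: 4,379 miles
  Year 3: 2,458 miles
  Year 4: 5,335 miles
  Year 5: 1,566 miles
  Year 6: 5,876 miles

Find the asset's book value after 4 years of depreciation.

Depreciable base = $279,261 − $37,800 = $241,461.
Rate = $241,461 / 21,951 miles = $11 per mile.
Year 1: 2,337 × $11 = $25,707. Book value $253,554.
Year 2: 4,379 × $11 = $48,169. Book value $205,385.
Year 3: 2,458 × $11 = $27,038. Book value $178,347.
Year 4: 5,335 × $11 = $58,685. Book value $119,662.

$119,662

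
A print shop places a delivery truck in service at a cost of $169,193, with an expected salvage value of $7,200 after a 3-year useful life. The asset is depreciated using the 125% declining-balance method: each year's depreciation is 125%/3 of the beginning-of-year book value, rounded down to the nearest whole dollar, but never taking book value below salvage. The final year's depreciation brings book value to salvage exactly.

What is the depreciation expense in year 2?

Depreciable base = $169,193 − $7,200 = $161,993.
Year 1: ⌊$169,193 × 125%/3⌋ = $70,497. Book value $98,696.
Year 2: ⌊$98,696 × 125%/3⌋ = $41,123. Book value $57,573.

$41,123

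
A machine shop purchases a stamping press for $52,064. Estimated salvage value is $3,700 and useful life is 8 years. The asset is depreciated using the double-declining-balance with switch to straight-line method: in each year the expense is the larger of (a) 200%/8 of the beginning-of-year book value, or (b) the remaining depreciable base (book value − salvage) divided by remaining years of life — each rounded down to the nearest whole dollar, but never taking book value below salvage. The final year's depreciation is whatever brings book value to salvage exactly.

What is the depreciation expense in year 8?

$2,784

Depreciable base = $52,064 − $3,700 = $48,364.
Year 1: DB = ⌊$52,064 × 200%/8⌋ = $13,016; SL = ⌊$48,364/8⌋ = $6,045 → take DB $13,016. Book value $39,048.
Year 2: DB = ⌊$39,048 × 200%/8⌋ = $9,762; SL = ⌊$35,348/7⌋ = $5,049 → take DB $9,762. Book value $29,286.
Year 3: DB = ⌊$29,286 × 200%/8⌋ = $7,321; SL = ⌊$25,586/6⌋ = $4,264 → take DB $7,321. Book value $21,965.
Year 4: DB = ⌊$21,965 × 200%/8⌋ = $5,491; SL = ⌊$18,265/5⌋ = $3,653 → take DB $5,491. Book value $16,474.
Year 5: DB = ⌊$16,474 × 200%/8⌋ = $4,118; SL = ⌊$12,774/4⌋ = $3,193 → take DB $4,118. Book value $12,356.
Year 6: DB = ⌊$12,356 × 200%/8⌋ = $3,089; SL = ⌊$8,656/3⌋ = $2,885 → take DB $3,089. Book value $9,267.
Year 7: DB = ⌊$9,267 × 200%/8⌋ = $2,316; SL = ⌊$5,567/2⌋ = $2,783 → take SL $2,783. Book value $6,484.
Year 8 (final): $6,484 − $3,700 = $2,784. Book value $3,700.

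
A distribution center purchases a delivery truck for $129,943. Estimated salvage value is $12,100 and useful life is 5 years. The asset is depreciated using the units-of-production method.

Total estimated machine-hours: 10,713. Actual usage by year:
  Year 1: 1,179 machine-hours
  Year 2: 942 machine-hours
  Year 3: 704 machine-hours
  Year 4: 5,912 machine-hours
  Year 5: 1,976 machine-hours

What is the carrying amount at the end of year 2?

$106,612

Depreciable base = $129,943 − $12,100 = $117,843.
Rate = $117,843 / 10,713 machine-hours = $11 per machine-hour.
Year 1: 1,179 × $11 = $12,969. Book value $116,974.
Year 2: 942 × $11 = $10,362. Book value $106,612.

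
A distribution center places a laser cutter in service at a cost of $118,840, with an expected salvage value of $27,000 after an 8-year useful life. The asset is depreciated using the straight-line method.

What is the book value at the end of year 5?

$61,440

Depreciable base = $118,840 − $27,000 = $91,840.
Annual expense = $91,840 / 8 = $11,480.
End of year 1: book value $107,360.
End of year 2: book value $95,880.
End of year 3: book value $84,400.
End of year 4: book value $72,920.
End of year 5: book value $61,440.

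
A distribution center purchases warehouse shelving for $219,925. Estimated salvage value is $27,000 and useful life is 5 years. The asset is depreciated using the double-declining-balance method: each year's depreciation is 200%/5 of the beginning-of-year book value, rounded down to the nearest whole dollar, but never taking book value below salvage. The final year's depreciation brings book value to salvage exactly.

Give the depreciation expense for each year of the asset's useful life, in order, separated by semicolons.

Depreciable base = $219,925 − $27,000 = $192,925.
Year 1: ⌊$219,925 × 200%/5⌋ = $87,970. Book value $131,955.
Year 2: ⌊$131,955 × 200%/5⌋ = $52,782. Book value $79,173.
Year 3: ⌊$79,173 × 200%/5⌋ = $31,669. Book value $47,504.
Year 4: ⌊$47,504 × 200%/5⌋ = $19,001. Book value $28,503.
Year 5 (final): $28,503 − $27,000 = $1,503. Book value $27,000.

$87,970; $52,782; $31,669; $19,001; $1,503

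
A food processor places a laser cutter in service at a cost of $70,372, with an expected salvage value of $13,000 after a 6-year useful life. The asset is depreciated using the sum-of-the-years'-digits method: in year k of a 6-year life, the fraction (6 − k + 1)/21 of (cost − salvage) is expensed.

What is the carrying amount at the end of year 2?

$40,320

Depreciable base = $70,372 − $13,000 = $57,372.
Sum of the years' digits = 6+5+4+3+2+1 = 21.
Year 1: $57,372 × 6/21 = $16,392. Book value $53,980.
Year 2: $57,372 × 5/21 = $13,660. Book value $40,320.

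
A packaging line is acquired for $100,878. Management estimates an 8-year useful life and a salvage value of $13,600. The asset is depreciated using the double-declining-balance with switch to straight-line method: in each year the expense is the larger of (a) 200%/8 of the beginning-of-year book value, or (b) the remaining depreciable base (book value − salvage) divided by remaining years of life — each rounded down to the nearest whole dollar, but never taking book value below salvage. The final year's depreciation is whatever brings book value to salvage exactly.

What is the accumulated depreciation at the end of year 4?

$68,958

Depreciable base = $100,878 − $13,600 = $87,278.
Year 1: DB = ⌊$100,878 × 200%/8⌋ = $25,219; SL = ⌊$87,278/8⌋ = $10,909 → take DB $25,219. Book value $75,659.
Year 2: DB = ⌊$75,659 × 200%/8⌋ = $18,914; SL = ⌊$62,059/7⌋ = $8,865 → take DB $18,914. Book value $56,745.
Year 3: DB = ⌊$56,745 × 200%/8⌋ = $14,186; SL = ⌊$43,145/6⌋ = $7,190 → take DB $14,186. Book value $42,559.
Year 4: DB = ⌊$42,559 × 200%/8⌋ = $10,639; SL = ⌊$28,959/5⌋ = $5,791 → take DB $10,639. Book value $31,920.
Accumulated through year 4 = $100,878 − $31,920 = $68,958.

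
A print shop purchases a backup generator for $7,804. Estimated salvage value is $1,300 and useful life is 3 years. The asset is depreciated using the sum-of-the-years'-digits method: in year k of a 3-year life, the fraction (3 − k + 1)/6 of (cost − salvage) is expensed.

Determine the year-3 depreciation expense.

Depreciable base = $7,804 − $1,300 = $6,504.
Sum of the years' digits = 3+2+1 = 6.
Year 1: $6,504 × 3/6 = $3,252. Book value $4,552.
Year 2: $6,504 × 2/6 = $2,168. Book value $2,384.
Year 3: $6,504 × 1/6 = $1,084. Book value $1,300.

$1,084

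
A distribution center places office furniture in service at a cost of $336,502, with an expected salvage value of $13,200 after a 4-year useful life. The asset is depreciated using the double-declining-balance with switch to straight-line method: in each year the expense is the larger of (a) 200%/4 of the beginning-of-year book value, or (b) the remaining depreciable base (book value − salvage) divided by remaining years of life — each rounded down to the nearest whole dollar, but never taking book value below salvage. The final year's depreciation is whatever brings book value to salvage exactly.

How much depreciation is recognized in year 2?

Depreciable base = $336,502 − $13,200 = $323,302.
Year 1: DB = ⌊$336,502 × 200%/4⌋ = $168,251; SL = ⌊$323,302/4⌋ = $80,825 → take DB $168,251. Book value $168,251.
Year 2: DB = ⌊$168,251 × 200%/4⌋ = $84,125; SL = ⌊$155,051/3⌋ = $51,683 → take DB $84,125. Book value $84,126.

$84,125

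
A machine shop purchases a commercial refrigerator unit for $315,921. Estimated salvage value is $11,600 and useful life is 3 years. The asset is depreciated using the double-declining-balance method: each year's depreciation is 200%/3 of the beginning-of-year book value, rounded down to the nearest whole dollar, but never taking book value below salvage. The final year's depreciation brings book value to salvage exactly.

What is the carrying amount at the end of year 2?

$35,103

Depreciable base = $315,921 − $11,600 = $304,321.
Year 1: ⌊$315,921 × 200%/3⌋ = $210,614. Book value $105,307.
Year 2: ⌊$105,307 × 200%/3⌋ = $70,204. Book value $35,103.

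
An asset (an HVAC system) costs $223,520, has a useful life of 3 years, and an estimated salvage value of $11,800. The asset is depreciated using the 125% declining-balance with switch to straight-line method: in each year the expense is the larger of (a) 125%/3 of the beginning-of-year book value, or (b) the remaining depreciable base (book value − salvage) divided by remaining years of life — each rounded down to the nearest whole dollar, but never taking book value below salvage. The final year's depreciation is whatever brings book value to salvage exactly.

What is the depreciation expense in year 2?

Depreciable base = $223,520 − $11,800 = $211,720.
Year 1: DB = ⌊$223,520 × 125%/3⌋ = $93,133; SL = ⌊$211,720/3⌋ = $70,573 → take DB $93,133. Book value $130,387.
Year 2: DB = ⌊$130,387 × 125%/3⌋ = $54,327; SL = ⌊$118,587/2⌋ = $59,293 → take SL $59,293. Book value $71,094.

$59,293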